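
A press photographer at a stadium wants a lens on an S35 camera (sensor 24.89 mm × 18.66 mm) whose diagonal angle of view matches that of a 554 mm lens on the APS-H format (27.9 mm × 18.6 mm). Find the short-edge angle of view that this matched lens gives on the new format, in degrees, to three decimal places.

2.080°

Sensor diagonal = √(27.9² + 18.6²) = √1124.3700 ≈ 33.5316 mm.
Sensor diagonal = √(24.89² + 18.66²) = √967.7077 ≈ 31.1080 mm.
Equal diagonal AOV ⇒ f₂ = f₁ · 31.1080/33.5316 = 554 × 0.92772 ≈ 513.9575 mm.
Short-edge AOV on the new format = 2·arctan(18.66 / (2 × 513.9575)) = 2·arctan(0.01815) ≈ 2.0800°.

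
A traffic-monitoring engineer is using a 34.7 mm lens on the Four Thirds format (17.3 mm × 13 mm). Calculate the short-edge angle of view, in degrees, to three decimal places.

21.219°

Angle of view α = 2·arctan(h/2f) with h = 13 mm and f = 34.7 mm.
h/2f = 0.18732; arctan(0.18732) ≈ 10.6097°, so α ≈ 21.2194°.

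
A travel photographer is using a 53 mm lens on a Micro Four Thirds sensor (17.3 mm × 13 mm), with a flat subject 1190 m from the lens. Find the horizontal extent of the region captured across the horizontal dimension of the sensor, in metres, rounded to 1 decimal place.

388.4 m

dₒ: 1190 m = 1.19e+06 mm.
Similar triangles through the lens centre give W/dₒ = w/dᵢ; with 1/f = 1/dₒ + 1/dᵢ this gives W = w·(dₒ − f)/f.
W = 17.3 mm × (1.19e+06 − 53) / 53 = 17.3 × 22451.8302 ≈ 388416.662 mm = 388.417 m.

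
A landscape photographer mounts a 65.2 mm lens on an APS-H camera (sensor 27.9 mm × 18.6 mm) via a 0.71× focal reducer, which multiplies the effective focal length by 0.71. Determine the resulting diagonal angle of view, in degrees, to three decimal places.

39.818°

Effective focal length f = 65.2 × 0.71 = 46.292 mm.
Sensor diagonal = √(27.9² + 18.6²) = √1124.3700 ≈ 33.5316 mm.
α = 2·arctan(33.532 / (2 × 46.292)) = 2·arctan(0.36218) ≈ 39.8183°.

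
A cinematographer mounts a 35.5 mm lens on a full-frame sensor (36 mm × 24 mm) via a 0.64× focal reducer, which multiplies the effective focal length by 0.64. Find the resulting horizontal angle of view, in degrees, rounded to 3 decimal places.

76.776°

Effective focal length f = 35.5 × 0.64 = 22.72 mm.
α = 2·arctan(36 / (2 × 22.72)) = 2·arctan(0.79225) ≈ 76.7763°.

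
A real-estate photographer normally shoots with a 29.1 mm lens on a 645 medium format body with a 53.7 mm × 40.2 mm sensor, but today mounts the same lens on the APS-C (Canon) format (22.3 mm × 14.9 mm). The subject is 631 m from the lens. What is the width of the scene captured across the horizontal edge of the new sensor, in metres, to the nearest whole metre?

484 m

The focal length stays 29.1 mm; the relevant sensor dimension is now w = 22.3 mm. Object distance dₒ = 631 m = 631000 mm.
Thin-lens field width W = w·(dₒ − f)/f = 22.3 × (631000 − 29.1)/29.1 ≈ 483527.528 mm = 483.528 m.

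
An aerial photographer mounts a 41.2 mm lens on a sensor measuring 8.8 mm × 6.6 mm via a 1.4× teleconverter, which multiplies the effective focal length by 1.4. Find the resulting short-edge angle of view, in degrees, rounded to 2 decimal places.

6.55°

Effective focal length f = 41.2 × 1.4 = 57.68 mm.
α = 2·arctan(6.6 / (2 × 57.68)) = 2·arctan(0.05721) ≈ 6.5489°.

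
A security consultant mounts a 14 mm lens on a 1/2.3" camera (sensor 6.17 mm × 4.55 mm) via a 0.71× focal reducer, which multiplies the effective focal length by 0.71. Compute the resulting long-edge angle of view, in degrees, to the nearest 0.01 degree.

Effective focal length f = 14 × 0.71 = 9.94 mm.
α = 2·arctan(6.17 / (2 × 9.94)) = 2·arctan(0.31036) ≈ 34.4847°.

34.48°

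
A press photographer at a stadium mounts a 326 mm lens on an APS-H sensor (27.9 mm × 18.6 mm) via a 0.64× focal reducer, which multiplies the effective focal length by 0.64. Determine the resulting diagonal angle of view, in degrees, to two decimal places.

Effective focal length f = 326 × 0.64 = 208.64 mm.
Sensor diagonal = √(27.9² + 18.6²) = √1124.3700 ≈ 33.5316 mm.
α = 2·arctan(33.532 / (2 × 208.64)) = 2·arctan(0.08036) ≈ 9.1886°.

9.19°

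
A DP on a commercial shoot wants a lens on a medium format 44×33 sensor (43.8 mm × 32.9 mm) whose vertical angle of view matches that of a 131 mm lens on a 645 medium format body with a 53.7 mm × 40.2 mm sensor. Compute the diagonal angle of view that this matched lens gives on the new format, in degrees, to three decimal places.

28.662°

Equal vertical AOV ⇒ f₂ = f₁ · 32.9/40.2 = 131 × 0.81841 ≈ 107.2114 mm.
Sensor diagonal = √(43.8² + 32.9²) = √3000.8500 ≈ 54.7800 mm.
Diagonal AOV on the new format = 2·arctan(54.7800 / (2 × 107.2114)) = 2·arctan(0.25548) ≈ 28.6624°.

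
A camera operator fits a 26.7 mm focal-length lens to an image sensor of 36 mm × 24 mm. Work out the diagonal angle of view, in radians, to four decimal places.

1.3619 rad

Sensor diagonal = √(36² + 24²) = √1872.0000 ≈ 43.2666 mm.
Angle of view α = 2·arctan(d/2f) with d = 43.2666 mm and f = 26.7 mm.
d/2f = 0.81024; arctan(0.81024) ≈ 0.6810 rad, so α ≈ 1.3619 rad.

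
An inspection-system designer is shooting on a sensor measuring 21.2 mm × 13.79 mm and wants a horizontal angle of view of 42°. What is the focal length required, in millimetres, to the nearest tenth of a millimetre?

27.6 mm

From α = 2·arctan(w/2f) we get f = w / (2·tan(α/2)).
With w = 21.2 mm and α/2 = 21°, tan(α/2) ≈ 0.38386, so f ≈ 21.2 / 0.76773 ≈ 27.6139 mm.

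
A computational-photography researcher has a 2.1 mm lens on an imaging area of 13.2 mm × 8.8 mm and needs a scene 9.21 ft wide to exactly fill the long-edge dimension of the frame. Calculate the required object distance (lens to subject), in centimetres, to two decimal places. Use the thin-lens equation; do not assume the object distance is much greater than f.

W: 9.21 ft × 304.8 mm/ft = 2807.21 mm.
Magnification m = w/W = dᵢ/dₒ; combined with 1/f = 1/dₒ + 1/dᵢ this gives dₒ = f·(1 + W/w).
dₒ = 2.1 mm × (1 + 2807.21/13.2) = 2.1 × 213.6673 ≈ 448.701 mm = 44.8701 cm.

44.87 cm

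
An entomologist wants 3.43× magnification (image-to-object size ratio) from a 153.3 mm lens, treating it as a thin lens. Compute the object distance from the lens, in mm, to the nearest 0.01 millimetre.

197.99 mm

With m = dᵢ/dₒ and 1/f = 1/dₒ + 1/dᵢ, substituting dᵢ = m·dₒ gives 1/f = (1 + 1/m)/dₒ, hence dₒ = f·(1 + 1/m).
dₒ = 153.3 × (1 + 1/3.43) = 153.3 × 1.29155 ≈ 197.994 mm.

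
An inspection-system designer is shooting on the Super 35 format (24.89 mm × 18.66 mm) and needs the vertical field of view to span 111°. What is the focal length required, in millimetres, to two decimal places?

6.41 mm

From α = 2·arctan(h/2f) we get f = h / (2·tan(α/2)).
With h = 18.66 mm and α/2 = 55.5°, tan(α/2) ≈ 1.45501, so f ≈ 18.66 / 2.91002 ≈ 6.4123 mm.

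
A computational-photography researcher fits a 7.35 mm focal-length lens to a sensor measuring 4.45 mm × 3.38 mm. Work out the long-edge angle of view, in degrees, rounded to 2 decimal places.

Angle of view α = 2·arctan(w/2f) with w = 4.45 mm and f = 7.35 mm.
w/2f = 0.30272; arctan(0.30272) ≈ 16.8422°, so α ≈ 33.6843°.

33.68°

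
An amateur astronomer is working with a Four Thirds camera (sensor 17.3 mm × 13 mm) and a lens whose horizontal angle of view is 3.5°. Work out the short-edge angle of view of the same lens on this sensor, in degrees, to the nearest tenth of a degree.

From the horizontal AOV: f = 17.3 / (2·tan(1.75°)) = 17.3 / 0.06111 ≈ 283.1168 mm.
Short-edge AOV = 2·arctan(13 / (2 × 283.1168)) = 2·arctan(0.02296) ≈ 2.6304°.

2.6°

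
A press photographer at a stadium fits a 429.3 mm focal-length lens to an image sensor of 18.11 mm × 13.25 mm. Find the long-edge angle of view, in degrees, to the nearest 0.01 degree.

2.42°

Angle of view α = 2·arctan(w/2f) with w = 18.11 mm and f = 429.3 mm.
w/2f = 0.02109; arctan(0.02109) ≈ 1.2083°, so α ≈ 2.4167°.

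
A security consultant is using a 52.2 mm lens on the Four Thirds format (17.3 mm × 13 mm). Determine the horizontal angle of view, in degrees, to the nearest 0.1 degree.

Angle of view α = 2·arctan(w/2f) with w = 17.3 mm and f = 52.2 mm.
w/2f = 0.16571; arctan(0.16571) ≈ 9.4089°, so α ≈ 18.8178°.

18.8°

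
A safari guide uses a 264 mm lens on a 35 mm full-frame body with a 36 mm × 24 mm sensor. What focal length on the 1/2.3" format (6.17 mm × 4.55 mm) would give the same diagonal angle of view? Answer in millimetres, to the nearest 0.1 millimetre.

46.8 mm

Sensor diagonal = √(36² + 24²) = √1872.0000 ≈ 43.2666 mm.
Sensor diagonal = √(6.17² + 4.55²) = √58.7714 ≈ 7.6663 mm.
Equal angle of view means equal diagonal/f ratio, so f₂ = f₁ · (diagonal₂/diagonal₁) = 264 × 7.6663/43.2666.
f₂ = 264 × 0.17719 ≈ 46.777 mm.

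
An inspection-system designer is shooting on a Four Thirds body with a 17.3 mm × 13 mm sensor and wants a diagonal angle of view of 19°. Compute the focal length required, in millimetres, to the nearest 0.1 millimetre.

64.7 mm

Sensor diagonal = √(17.3² + 13²) = √468.2900 ≈ 21.6400 mm.
From α = 2·arctan(d/2f) we get f = d / (2·tan(α/2)).
With d = 21.6400 mm and α/2 = 9.5°, tan(α/2) ≈ 0.16734, so f ≈ 21.6400 / 0.33469 ≈ 64.6578 mm.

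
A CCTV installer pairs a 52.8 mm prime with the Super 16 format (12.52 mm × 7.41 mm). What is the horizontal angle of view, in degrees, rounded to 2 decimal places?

13.52°

Angle of view α = 2·arctan(w/2f) with w = 12.52 mm and f = 52.8 mm.
w/2f = 0.11856; arctan(0.11856) ≈ 6.7615°, so α ≈ 13.5229°.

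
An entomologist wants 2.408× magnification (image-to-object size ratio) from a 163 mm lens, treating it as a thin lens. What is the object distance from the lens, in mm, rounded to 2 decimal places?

With m = dᵢ/dₒ and 1/f = 1/dₒ + 1/dᵢ, substituting dᵢ = m·dₒ gives 1/f = (1 + 1/m)/dₒ, hence dₒ = f·(1 + 1/m).
dₒ = 163 × (1 + 1/2.408) = 163 × 1.41528 ≈ 230.691 mm.

230.69 mm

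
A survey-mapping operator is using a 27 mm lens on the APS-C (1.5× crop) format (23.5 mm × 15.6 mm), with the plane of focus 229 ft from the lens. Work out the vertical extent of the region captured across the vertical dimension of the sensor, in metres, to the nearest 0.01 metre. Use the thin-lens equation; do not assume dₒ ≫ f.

dₒ: 229 ft × 304.8 mm/ft = 69799.20 mm.
Similar triangles through the lens centre give W/dₒ = h/dᵢ; with 1/f = 1/dₒ + 1/dᵢ this gives W = h·(dₒ − f)/f.
W = 15.6 mm × (69799.2 − 27) / 27 = 15.6 × 2584.1555 ≈ 40312.825 mm = 40.3128 m.

40.31 m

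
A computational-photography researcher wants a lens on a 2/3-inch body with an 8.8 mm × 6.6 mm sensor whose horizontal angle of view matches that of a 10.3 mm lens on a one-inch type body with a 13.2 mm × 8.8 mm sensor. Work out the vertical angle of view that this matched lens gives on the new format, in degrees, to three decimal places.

Equal horizontal AOV ⇒ f₂ = f₁ · 8.8/13.2 = 10.3 × 0.66667 ≈ 6.8667 mm.
Vertical AOV on the new format = 2·arctan(6.6 / (2 × 6.8667)) = 2·arctan(0.48058) ≈ 51.3363°.

51.336°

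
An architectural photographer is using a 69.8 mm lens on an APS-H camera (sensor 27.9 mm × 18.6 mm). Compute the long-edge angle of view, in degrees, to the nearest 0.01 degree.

Angle of view α = 2·arctan(w/2f) with w = 27.9 mm and f = 69.8 mm.
w/2f = 0.19986; arctan(0.19986) ≈ 11.3020°, so α ≈ 22.6041°.

22.60°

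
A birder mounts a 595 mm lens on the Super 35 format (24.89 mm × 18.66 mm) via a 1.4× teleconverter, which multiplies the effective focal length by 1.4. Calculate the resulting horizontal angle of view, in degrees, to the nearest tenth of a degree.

1.7°

Effective focal length f = 595 × 1.4 = 833 mm.
α = 2·arctan(24.89 / (2 × 833)) = 2·arctan(0.01494) ≈ 1.7119°.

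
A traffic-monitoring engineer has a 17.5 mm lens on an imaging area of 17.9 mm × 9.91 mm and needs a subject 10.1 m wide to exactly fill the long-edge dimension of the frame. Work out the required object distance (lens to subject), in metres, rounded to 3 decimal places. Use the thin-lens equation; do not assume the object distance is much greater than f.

W: 10.1 m = 10100 mm.
Magnification m = w/W = dᵢ/dₒ; combined with 1/f = 1/dₒ + 1/dᵢ this gives dₒ = f·(1 + W/w).
dₒ = 17.5 mm × (1 + 10100/17.9) = 17.5 × 565.2458 ≈ 9891.802 mm = 9.8918 m.

9.892 m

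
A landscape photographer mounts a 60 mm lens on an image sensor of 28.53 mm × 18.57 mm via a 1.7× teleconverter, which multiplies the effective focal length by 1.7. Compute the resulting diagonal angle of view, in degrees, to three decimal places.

18.947°

Effective focal length f = 60 × 1.7 = 102 mm.
Sensor diagonal = √(28.53² + 18.57²) = √1158.8058 ≈ 34.0412 mm.
α = 2·arctan(34.041 / (2 × 102)) = 2·arctan(0.16687) ≈ 18.9472°.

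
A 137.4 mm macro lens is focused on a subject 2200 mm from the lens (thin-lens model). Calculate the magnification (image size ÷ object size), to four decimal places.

0.0666×

Thin lens: 1/f = 1/dₒ + 1/dᵢ → 1/dᵢ = 1/137.4 − 1/2200 = 0.0068235 mm⁻¹, so dᵢ ≈ 146.5529 mm.
Magnification m = dᵢ/dₒ = 146.5529/2200 ≈ 0.06661.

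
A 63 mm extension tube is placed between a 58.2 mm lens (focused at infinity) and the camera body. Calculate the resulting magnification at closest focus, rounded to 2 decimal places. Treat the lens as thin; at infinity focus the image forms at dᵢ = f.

The tube moves the image plane from f to f + e, so dᵢ = 58.2 + 63 = 121.2 mm. Focus is achieved when 1/f = 1/dₒ + 1/dᵢ, giving dₒ = 1/(1/f − 1/(f+e)).
Magnification m = dᵢ/dₒ = (f+e)·(1/f − 1/(f+e)) = e/f = 63/58.2 ≈ 1.0825.

1.08×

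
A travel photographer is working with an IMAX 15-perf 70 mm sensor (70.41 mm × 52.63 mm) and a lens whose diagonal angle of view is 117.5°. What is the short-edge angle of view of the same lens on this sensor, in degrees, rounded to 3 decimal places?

Sensor diagonal = √(70.41² + 52.63²) = √7727.4850 ≈ 87.9061 mm.
From the diagonal AOV: f = 87.9061 / (2·tan(58.75°)) = 87.9061 / 3.29590 ≈ 26.6714 mm.
Short-edge AOV = 2·arctan(52.63 / (2 × 26.6714)) = 2·arctan(0.98664) ≈ 89.2293°.

89.229°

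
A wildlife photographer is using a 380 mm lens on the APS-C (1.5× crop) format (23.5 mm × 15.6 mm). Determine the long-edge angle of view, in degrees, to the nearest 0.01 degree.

Angle of view α = 2·arctan(w/2f) with w = 23.5 mm and f = 380 mm.
w/2f = 0.03092; arctan(0.03092) ≈ 1.7711°, so α ≈ 3.5422°.

3.54°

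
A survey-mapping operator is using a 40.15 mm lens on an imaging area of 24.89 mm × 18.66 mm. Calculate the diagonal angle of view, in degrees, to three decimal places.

Sensor diagonal = √(24.89² + 18.66²) = √967.7077 ≈ 31.1080 mm.
Angle of view α = 2·arctan(d/2f) with d = 31.1080 mm and f = 40.15 mm.
d/2f = 0.38740; arctan(0.38740) ≈ 21.1762°, so α ≈ 42.3525°.

42.352°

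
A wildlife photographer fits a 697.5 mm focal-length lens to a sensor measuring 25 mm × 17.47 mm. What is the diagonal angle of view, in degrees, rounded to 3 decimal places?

Sensor diagonal = √(25² + 17.47²) = √930.2009 ≈ 30.4992 mm.
Angle of view α = 2·arctan(d/2f) with d = 30.4992 mm and f = 697.5 mm.
d/2f = 0.02186; arctan(0.02186) ≈ 1.2525°, so α ≈ 2.5049°.

2.505°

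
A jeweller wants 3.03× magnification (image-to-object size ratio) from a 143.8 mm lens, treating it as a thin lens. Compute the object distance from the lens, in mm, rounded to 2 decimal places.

With m = dᵢ/dₒ and 1/f = 1/dₒ + 1/dᵢ, substituting dᵢ = m·dₒ gives 1/f = (1 + 1/m)/dₒ, hence dₒ = f·(1 + 1/m).
dₒ = 143.8 × (1 + 1/3.03) = 143.8 × 1.33003 ≈ 191.259 mm.

191.26 mm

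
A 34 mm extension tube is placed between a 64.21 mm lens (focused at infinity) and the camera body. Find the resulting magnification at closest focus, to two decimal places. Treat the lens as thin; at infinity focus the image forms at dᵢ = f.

The tube moves the image plane from f to f + e, so dᵢ = 64.21 + 34 = 98.21 mm. Focus is achieved when 1/f = 1/dₒ + 1/dᵢ, giving dₒ = 1/(1/f − 1/(f+e)).
Magnification m = dᵢ/dₒ = (f+e)·(1/f − 1/(f+e)) = e/f = 34/64.21 ≈ 0.5295.

0.53×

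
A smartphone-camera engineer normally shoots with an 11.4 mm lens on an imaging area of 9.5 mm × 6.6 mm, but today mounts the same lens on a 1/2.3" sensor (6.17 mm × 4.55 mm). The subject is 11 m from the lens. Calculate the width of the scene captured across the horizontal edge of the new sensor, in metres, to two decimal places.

The focal length stays 11.4 mm; the relevant sensor dimension is now w = 6.17 mm. Object distance dₒ = 11 m = 11000 mm.
Thin-lens field width W = w·(dₒ − f)/f = 6.17 × (11000 − 11.4)/11.4 ≈ 5947.339 mm = 5.94734 m.

5.95 m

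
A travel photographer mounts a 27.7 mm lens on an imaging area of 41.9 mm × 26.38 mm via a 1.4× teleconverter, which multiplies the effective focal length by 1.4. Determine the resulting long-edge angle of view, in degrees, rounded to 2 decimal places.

56.76°

Effective focal length f = 27.7 × 1.4 = 38.78 mm.
α = 2·arctan(41.9 / (2 × 38.78)) = 2·arctan(0.54023) ≈ 56.7582°.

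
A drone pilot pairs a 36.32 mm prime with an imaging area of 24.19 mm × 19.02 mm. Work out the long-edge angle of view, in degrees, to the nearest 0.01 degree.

Angle of view α = 2·arctan(w/2f) with w = 24.19 mm and f = 36.32 mm.
w/2f = 0.33301; arctan(0.33301) ≈ 18.4184°, so α ≈ 36.8368°.

36.84°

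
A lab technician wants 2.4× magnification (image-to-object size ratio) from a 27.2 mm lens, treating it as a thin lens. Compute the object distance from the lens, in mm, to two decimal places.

38.53 mm

With m = dᵢ/dₒ and 1/f = 1/dₒ + 1/dᵢ, substituting dᵢ = m·dₒ gives 1/f = (1 + 1/m)/dₒ, hence dₒ = f·(1 + 1/m).
dₒ = 27.2 × (1 + 1/2.4) = 27.2 × 1.41667 ≈ 38.533 mm.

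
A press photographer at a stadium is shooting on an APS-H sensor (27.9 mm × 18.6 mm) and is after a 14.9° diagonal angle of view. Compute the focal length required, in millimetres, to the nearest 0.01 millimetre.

128.21 mm

Sensor diagonal = √(27.9² + 18.6²) = √1124.3700 ≈ 33.5316 mm.
From α = 2·arctan(d/2f) we get f = d / (2·tan(α/2)).
With d = 33.5316 mm and α/2 = 7.45°, tan(α/2) ≈ 0.13076, so f ≈ 33.5316 / 0.26153 ≈ 128.2135 mm.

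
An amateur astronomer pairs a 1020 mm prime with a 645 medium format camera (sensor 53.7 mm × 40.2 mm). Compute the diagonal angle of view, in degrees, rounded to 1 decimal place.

3.8°

Sensor diagonal = √(53.7² + 40.2²) = √4499.7300 ≈ 67.0800 mm.
Angle of view α = 2·arctan(d/2f) with d = 67.0800 mm and f = 1020 mm.
d/2f = 0.03288; arctan(0.03288) ≈ 1.8833°, so α ≈ 3.7667°.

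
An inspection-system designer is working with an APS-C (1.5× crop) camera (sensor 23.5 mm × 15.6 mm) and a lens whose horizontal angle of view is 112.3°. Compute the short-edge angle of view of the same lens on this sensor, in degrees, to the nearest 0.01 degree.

89.41°

From the horizontal AOV: f = 23.5 / (2·tan(56.15°)) = 23.5 / 2.98193 ≈ 7.8808 mm.
Short-edge AOV = 2·arctan(15.6 / (2 × 7.8808)) = 2·arctan(0.98975) ≈ 89.4096°.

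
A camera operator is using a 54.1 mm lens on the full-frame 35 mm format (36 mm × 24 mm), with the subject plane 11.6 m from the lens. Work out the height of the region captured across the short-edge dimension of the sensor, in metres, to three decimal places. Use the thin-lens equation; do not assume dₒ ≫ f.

dₒ: 11.6 m = 11600 mm.
Similar triangles through the lens centre give W/dₒ = h/dᵢ; with 1/f = 1/dₒ + 1/dᵢ this gives W = h·(dₒ − f)/f.
W = 24 mm × (11600 − 54.1) / 54.1 = 24 × 213.4177 ≈ 5122.026 mm = 5.12203 m.

5.122 m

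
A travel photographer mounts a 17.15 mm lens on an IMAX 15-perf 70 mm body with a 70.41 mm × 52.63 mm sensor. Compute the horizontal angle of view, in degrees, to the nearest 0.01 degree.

128.05°

Angle of view α = 2·arctan(w/2f) with w = 70.41 mm and f = 17.15 mm.
w/2f = 2.05277; arctan(2.05277) ≈ 64.0271°, so α ≈ 128.0542°.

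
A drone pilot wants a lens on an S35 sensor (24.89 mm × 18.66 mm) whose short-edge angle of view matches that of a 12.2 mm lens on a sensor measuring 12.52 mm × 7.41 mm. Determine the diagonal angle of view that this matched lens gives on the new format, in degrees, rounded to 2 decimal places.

53.70°

Equal short-edge AOV ⇒ f₂ = f₁ · 18.66/7.41 = 12.2 × 2.51822 ≈ 30.7223 mm.
Sensor diagonal = √(24.89² + 18.66²) = √967.7077 ≈ 31.1080 mm.
Diagonal AOV on the new format = 2·arctan(31.1080 / (2 × 30.7223)) = 2·arctan(0.50628) ≈ 53.7042°.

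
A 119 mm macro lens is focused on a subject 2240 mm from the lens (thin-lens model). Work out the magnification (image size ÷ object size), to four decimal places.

0.0561×

Thin lens: 1/f = 1/dₒ + 1/dᵢ → 1/dᵢ = 1/119 − 1/2240 = 0.0079569 mm⁻¹, so dᵢ ≈ 125.6766 mm.
Magnification m = dᵢ/dₒ = 125.6766/2240 ≈ 0.05611.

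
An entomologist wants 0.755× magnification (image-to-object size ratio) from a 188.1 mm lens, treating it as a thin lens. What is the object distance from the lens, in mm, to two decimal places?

437.24 mm

With m = dᵢ/dₒ and 1/f = 1/dₒ + 1/dᵢ, substituting dᵢ = m·dₒ gives 1/f = (1 + 1/m)/dₒ, hence dₒ = f·(1 + 1/m).
dₒ = 188.1 × (1 + 1/0.755) = 188.1 × 2.32450 ≈ 437.239 mm.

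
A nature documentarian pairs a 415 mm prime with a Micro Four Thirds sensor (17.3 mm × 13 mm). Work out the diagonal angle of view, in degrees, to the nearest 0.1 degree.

3.0°

Sensor diagonal = √(17.3² + 13²) = √468.2900 ≈ 21.6400 mm.
Angle of view α = 2·arctan(d/2f) with d = 21.6400 mm and f = 415 mm.
d/2f = 0.02607; arctan(0.02607) ≈ 1.4935°, so α ≈ 2.9870°.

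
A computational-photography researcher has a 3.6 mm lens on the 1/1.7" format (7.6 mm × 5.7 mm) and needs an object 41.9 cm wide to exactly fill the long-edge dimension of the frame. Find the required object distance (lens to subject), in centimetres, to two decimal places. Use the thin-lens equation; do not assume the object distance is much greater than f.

W: 41.9 cm = 419 mm.
Magnification m = w/W = dᵢ/dₒ; combined with 1/f = 1/dₒ + 1/dᵢ this gives dₒ = f·(1 + W/w).
dₒ = 3.6 mm × (1 + 419/7.6) = 3.6 × 56.1316 ≈ 202.074 mm = 20.2074 cm.

20.21 cm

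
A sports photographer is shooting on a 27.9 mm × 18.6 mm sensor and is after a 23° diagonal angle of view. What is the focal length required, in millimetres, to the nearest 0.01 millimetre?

82.41 mm

Sensor diagonal = √(27.9² + 18.6²) = √1124.3700 ≈ 33.5316 mm.
From α = 2·arctan(d/2f) we get f = d / (2·tan(α/2)).
With d = 33.5316 mm and α/2 = 11.5°, tan(α/2) ≈ 0.20345, so f ≈ 33.5316 / 0.40690 ≈ 82.4066 mm.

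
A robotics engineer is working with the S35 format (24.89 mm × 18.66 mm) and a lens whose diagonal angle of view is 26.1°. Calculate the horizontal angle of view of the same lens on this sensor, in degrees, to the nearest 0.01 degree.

Sensor diagonal = √(24.89² + 18.66²) = √967.7077 ≈ 31.1080 mm.
From the diagonal AOV: f = 31.1080 / (2·tan(13.05°)) = 31.1080 / 0.46358 ≈ 67.1046 mm.
Horizontal AOV = 2·arctan(24.89 / (2 × 67.1046)) = 2·arctan(0.18546) ≈ 21.0131°.

21.01°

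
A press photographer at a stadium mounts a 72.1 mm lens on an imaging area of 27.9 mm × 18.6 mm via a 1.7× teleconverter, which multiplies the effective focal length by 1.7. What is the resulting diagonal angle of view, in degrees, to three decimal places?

Effective focal length f = 72.1 × 1.7 = 122.57 mm.
Sensor diagonal = √(27.9² + 18.6²) = √1124.3700 ≈ 33.5316 mm.
α = 2·arctan(33.532 / (2 × 122.57)) = 2·arctan(0.13679) ≈ 15.5778°.

15.578°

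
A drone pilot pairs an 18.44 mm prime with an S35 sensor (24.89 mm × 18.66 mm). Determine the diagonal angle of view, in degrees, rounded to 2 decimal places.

80.29°

Sensor diagonal = √(24.89² + 18.66²) = √967.7077 ≈ 31.1080 mm.
Angle of view α = 2·arctan(d/2f) with d = 31.1080 mm and f = 18.44 mm.
d/2f = 0.84349; arctan(0.84349) ≈ 40.1474°, so α ≈ 80.2948°.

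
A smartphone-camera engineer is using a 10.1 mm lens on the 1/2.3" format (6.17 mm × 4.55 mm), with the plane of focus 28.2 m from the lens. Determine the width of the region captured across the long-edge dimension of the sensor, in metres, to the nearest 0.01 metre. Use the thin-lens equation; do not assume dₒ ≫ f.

17.22 m

dₒ: 28.2 m = 28200 mm.
Similar triangles through the lens centre give W/dₒ = w/dᵢ; with 1/f = 1/dₒ + 1/dᵢ this gives W = w·(dₒ − f)/f.
W = 6.17 mm × (28200 − 10.1) / 10.1 = 6.17 × 2791.0792 ≈ 17220.959 mm = 17.221 m.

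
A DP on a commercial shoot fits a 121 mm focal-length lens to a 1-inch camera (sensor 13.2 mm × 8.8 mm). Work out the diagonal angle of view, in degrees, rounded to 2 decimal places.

7.50°

Sensor diagonal = √(13.2² + 8.8²) = √251.6800 ≈ 15.8644 mm.
Angle of view α = 2·arctan(d/2f) with d = 15.8644 mm and f = 121 mm.
d/2f = 0.06556; arctan(0.06556) ≈ 3.7507°, so α ≈ 7.5014°.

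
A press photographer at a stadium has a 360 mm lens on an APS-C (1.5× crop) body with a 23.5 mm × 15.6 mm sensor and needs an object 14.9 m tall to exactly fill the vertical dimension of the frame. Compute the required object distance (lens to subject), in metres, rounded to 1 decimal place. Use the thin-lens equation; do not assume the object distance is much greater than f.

W: 14.9 m = 14900 mm.
Magnification m = h/W = dᵢ/dₒ; combined with 1/f = 1/dₒ + 1/dᵢ this gives dₒ = f·(1 + W/h).
dₒ = 360 mm × (1 + 14900/15.6) = 360 × 956.1282 ≈ 344206.154 mm = 344.206 m.

344.2 m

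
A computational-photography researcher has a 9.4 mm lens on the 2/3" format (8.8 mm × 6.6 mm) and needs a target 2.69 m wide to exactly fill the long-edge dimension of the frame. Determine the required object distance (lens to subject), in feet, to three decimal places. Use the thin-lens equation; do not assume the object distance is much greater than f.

W: 2.69 m = 2690 mm.
Magnification m = w/W = dᵢ/dₒ; combined with 1/f = 1/dₒ + 1/dᵢ this gives dₒ = f·(1 + W/w).
dₒ = 9.4 mm × (1 + 2690/8.8) = 9.4 × 306.6818 ≈ 2882.809 mm = 2882.809/304.8 ft = 9.45804 ft.

9.458 ft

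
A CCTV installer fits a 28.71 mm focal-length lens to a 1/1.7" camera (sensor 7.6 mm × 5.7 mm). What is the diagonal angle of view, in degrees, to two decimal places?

18.79°

Sensor diagonal = √(7.6² + 5.7²) = √90.2500 ≈ 9.5000 mm.
Angle of view α = 2·arctan(d/2f) with d = 9.5000 mm and f = 28.71 mm.
d/2f = 0.16545; arctan(0.16545) ≈ 9.3943°, so α ≈ 18.7887°.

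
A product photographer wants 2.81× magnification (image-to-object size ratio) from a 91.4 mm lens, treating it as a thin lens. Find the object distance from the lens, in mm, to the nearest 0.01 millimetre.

With m = dᵢ/dₒ and 1/f = 1/dₒ + 1/dᵢ, substituting dᵢ = m·dₒ gives 1/f = (1 + 1/m)/dₒ, hence dₒ = f·(1 + 1/m).
dₒ = 91.4 × (1 + 1/2.81) = 91.4 × 1.35587 ≈ 123.927 mm.

123.93 mm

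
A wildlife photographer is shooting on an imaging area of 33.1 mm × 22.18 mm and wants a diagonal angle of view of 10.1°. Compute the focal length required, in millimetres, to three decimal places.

Sensor diagonal = √(33.1² + 22.18²) = √1587.5624 ≈ 39.8442 mm.
From α = 2·arctan(d/2f) we get f = d / (2·tan(α/2)).
With d = 39.8442 mm and α/2 = 5.05°, tan(α/2) ≈ 0.08837, so f ≈ 39.8442 / 0.17674 ≈ 225.4447 mm.

225.445 mm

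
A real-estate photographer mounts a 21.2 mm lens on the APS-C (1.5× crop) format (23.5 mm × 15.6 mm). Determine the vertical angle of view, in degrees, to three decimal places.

40.400°

Angle of view α = 2·arctan(h/2f) with h = 15.6 mm and f = 21.2 mm.
h/2f = 0.36792; arctan(0.36792) ≈ 20.1998°, so α ≈ 40.3996°.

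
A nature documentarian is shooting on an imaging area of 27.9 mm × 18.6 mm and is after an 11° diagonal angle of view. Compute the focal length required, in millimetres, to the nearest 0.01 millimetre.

Sensor diagonal = √(27.9² + 18.6²) = √1124.3700 ≈ 33.5316 mm.
From α = 2·arctan(d/2f) we get f = d / (2·tan(α/2)).
With d = 33.5316 mm and α/2 = 5.5°, tan(α/2) ≈ 0.09629, so f ≈ 33.5316 / 0.19258 ≈ 174.1196 mm.

174.12 mm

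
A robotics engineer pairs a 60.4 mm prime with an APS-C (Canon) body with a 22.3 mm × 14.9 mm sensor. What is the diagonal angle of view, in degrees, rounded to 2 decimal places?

25.04°

Sensor diagonal = √(22.3² + 14.9²) = √719.3000 ≈ 26.8198 mm.
Angle of view α = 2·arctan(d/2f) with d = 26.8198 mm and f = 60.4 mm.
d/2f = 0.22202; arctan(0.22202) ≈ 12.5177°, so α ≈ 25.0353°.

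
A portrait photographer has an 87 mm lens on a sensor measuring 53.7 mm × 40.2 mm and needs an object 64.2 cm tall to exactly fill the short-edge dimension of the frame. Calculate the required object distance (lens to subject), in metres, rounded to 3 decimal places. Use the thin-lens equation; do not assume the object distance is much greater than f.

1.476 m

W: 64.2 cm = 642 mm.
Magnification m = h/W = dᵢ/dₒ; combined with 1/f = 1/dₒ + 1/dᵢ this gives dₒ = f·(1 + W/h).
dₒ = 87 mm × (1 + 642/40.2) = 87 × 16.9701 ≈ 1476.403 mm = 1.4764 m.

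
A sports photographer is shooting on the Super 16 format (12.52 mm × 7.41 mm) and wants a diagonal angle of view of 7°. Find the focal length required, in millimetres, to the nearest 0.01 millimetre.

118.93 mm

Sensor diagonal = √(12.52² + 7.41²) = √211.6585 ≈ 14.5485 mm.
From α = 2·arctan(d/2f) we get f = d / (2·tan(α/2)).
With d = 14.5485 mm and α/2 = 3.5°, tan(α/2) ≈ 0.06116, so f ≈ 14.5485 / 0.12233 ≈ 118.9328 mm.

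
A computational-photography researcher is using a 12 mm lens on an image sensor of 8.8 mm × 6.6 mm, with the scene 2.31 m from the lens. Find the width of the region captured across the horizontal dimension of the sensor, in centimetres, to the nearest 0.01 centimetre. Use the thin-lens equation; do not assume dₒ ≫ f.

168.52 cm

dₒ: 2.31 m = 2310 mm.
Similar triangles through the lens centre give W/dₒ = w/dᵢ; with 1/f = 1/dₒ + 1/dᵢ this gives W = w·(dₒ − f)/f.
W = 8.8 mm × (2310 − 12) / 12 = 8.8 × 191.5000 ≈ 1685.200 mm = 168.52 cm.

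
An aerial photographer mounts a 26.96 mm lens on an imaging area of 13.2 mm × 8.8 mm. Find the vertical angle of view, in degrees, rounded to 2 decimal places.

18.54°

Angle of view α = 2·arctan(h/2f) with h = 8.8 mm and f = 26.96 mm.
h/2f = 0.16320; arctan(0.16320) ≈ 9.2692°, so α ≈ 18.5384°.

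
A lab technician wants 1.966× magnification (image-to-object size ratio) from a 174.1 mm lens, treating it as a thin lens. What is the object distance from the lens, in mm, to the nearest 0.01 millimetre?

With m = dᵢ/dₒ and 1/f = 1/dₒ + 1/dᵢ, substituting dᵢ = m·dₒ gives 1/f = (1 + 1/m)/dₒ, hence dₒ = f·(1 + 1/m).
dₒ = 174.1 × (1 + 1/1.966) = 174.1 × 1.50865 ≈ 262.655 mm.

262.66 mm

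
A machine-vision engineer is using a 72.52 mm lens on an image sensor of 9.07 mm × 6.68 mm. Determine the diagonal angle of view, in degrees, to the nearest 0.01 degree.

Sensor diagonal = √(9.07² + 6.68²) = √126.8873 ≈ 11.2644 mm.
Angle of view α = 2·arctan(d/2f) with d = 11.2644 mm and f = 72.52 mm.
d/2f = 0.07766; arctan(0.07766) ≈ 4.4409°, so α ≈ 8.8818°.

8.88°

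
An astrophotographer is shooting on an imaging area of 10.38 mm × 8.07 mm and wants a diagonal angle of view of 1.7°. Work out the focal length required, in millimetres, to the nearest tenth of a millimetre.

Sensor diagonal = √(10.38² + 8.07²) = √172.8693 ≈ 13.1480 mm.
From α = 2·arctan(d/2f) we get f = d / (2·tan(α/2)).
With d = 13.1480 mm and α/2 = 0.85°, tan(α/2) ≈ 0.01484, so f ≈ 13.1480 / 0.02967 ≈ 443.0990 mm.

443.1 mm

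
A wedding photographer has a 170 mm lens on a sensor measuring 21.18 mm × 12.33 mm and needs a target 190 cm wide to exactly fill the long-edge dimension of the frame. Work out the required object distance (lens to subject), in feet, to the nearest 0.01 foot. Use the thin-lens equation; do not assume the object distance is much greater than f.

W: 190 cm = 1900 mm.
Magnification m = w/W = dᵢ/dₒ; combined with 1/f = 1/dₒ + 1/dᵢ this gives dₒ = f·(1 + W/w).
dₒ = 170 mm × (1 + 1900/21.18) = 170 × 90.7073 ≈ 15420.236 mm = 15420.236/304.8 ft = 50.5913 ft.

50.59 ft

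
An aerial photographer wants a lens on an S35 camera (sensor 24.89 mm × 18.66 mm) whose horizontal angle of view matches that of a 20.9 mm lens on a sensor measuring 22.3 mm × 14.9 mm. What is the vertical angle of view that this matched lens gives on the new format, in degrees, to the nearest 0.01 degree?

Equal horizontal AOV ⇒ f₂ = f₁ · 24.89/22.3 = 20.9 × 1.11614 ≈ 23.3274 mm.
Vertical AOV on the new format = 2·arctan(18.66 / (2 × 23.3274)) = 2·arctan(0.39996) ≈ 43.5988°.

43.60°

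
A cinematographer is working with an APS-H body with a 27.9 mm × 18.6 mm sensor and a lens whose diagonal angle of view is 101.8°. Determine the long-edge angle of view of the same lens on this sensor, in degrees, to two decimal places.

91.35°

Sensor diagonal = √(27.9² + 18.6²) = √1124.3700 ≈ 33.5316 mm.
From the diagonal AOV: f = 33.5316 / (2·tan(50.9°)) = 33.5316 / 2.46100 ≈ 13.6252 mm.
Long-edge AOV = 2·arctan(27.9 / (2 × 13.6252)) = 2·arctan(1.02384) ≈ 91.3496°.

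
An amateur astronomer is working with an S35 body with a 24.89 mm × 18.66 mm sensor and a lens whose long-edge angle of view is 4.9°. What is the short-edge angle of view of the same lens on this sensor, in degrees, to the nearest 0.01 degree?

From the long-edge AOV: f = 24.89 / (2·tan(2.45°)) = 24.89 / 0.08557 ≈ 290.8618 mm.
Short-edge AOV = 2·arctan(18.66 / (2 × 290.8618)) = 2·arctan(0.03208) ≈ 3.6745°.

3.67°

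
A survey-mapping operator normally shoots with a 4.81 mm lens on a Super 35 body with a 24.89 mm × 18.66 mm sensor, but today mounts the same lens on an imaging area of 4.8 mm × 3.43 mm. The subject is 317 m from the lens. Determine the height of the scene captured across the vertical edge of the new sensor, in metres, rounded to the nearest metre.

The focal length stays 4.81 mm; the relevant sensor dimension is now h = 3.43 mm. Object distance dₒ = 317 m = 317000 mm.
Thin-lens field height W = h·(dₒ − f)/f = 3.43 × (317000 − 4.81)/4.81 ≈ 226048.545 mm = 226.049 m.

226 m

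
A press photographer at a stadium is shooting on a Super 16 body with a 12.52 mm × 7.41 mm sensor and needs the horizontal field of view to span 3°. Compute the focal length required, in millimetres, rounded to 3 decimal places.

239.060 mm

From α = 2·arctan(w/2f) we get f = w / (2·tan(α/2)).
With w = 12.52 mm and α/2 = 1.5°, tan(α/2) ≈ 0.02619, so f ≈ 12.52 / 0.05237 ≈ 239.0598 mm.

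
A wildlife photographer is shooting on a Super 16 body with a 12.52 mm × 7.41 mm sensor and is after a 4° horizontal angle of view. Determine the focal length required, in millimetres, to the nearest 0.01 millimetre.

From α = 2·arctan(w/2f) we get f = w / (2·tan(α/2)).
With w = 12.52 mm and α/2 = 2°, tan(α/2) ≈ 0.03492, so f ≈ 12.52 / 0.06984 ≈ 179.2629 mm.

179.26 mm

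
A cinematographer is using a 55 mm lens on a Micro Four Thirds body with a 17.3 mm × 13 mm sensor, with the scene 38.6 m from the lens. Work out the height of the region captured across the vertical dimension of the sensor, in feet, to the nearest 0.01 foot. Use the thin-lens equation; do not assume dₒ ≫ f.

dₒ: 38.6 m = 38600 mm.
Similar triangles through the lens centre give W/dₒ = h/dᵢ; with 1/f = 1/dₒ + 1/dᵢ this gives W = h·(dₒ − f)/f.
W = 13 mm × (38600 − 55) / 55 = 13 × 700.8182 ≈ 9110.636 mm = 9110.636/304.8 ft = 29.8905 ft.

29.89 ft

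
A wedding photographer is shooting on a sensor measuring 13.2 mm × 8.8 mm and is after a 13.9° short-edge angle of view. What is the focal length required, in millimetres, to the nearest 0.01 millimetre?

36.10 mm

From α = 2·arctan(h/2f) we get f = h / (2·tan(α/2)).
With h = 8.8 mm and α/2 = 6.95°, tan(α/2) ≈ 0.12190, so f ≈ 8.8 / 0.24380 ≈ 36.0955 mm.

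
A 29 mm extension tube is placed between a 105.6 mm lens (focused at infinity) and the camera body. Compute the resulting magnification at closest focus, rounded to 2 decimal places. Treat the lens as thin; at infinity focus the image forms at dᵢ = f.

0.27×

The tube moves the image plane from f to f + e, so dᵢ = 105.6 + 29 = 134.6 mm. Focus is achieved when 1/f = 1/dₒ + 1/dᵢ, giving dₒ = 1/(1/f − 1/(f+e)).
Magnification m = dᵢ/dₒ = (f+e)·(1/f − 1/(f+e)) = e/f = 29/105.6 ≈ 0.2746.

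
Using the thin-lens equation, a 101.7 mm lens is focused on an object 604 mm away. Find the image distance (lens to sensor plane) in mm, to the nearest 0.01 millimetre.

1/dᵢ = 1/f − 1/dₒ = 1/101.7 − 1/604 = 0.0081772 mm⁻¹.
dᵢ = 1/0.0081772 ≈ 122.2911 mm.

122.29 mm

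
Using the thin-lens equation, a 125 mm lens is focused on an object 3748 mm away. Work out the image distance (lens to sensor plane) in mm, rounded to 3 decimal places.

129.313 mm

1/dᵢ = 1/f − 1/dₒ = 1/125 − 1/3748 = 0.0077332 mm⁻¹.
dᵢ = 1/0.0077332 ≈ 129.3127 mm.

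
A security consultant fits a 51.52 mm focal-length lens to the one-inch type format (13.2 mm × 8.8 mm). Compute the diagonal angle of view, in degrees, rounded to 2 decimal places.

Sensor diagonal = √(13.2² + 8.8²) = √251.6800 ≈ 15.8644 mm.
Angle of view α = 2·arctan(d/2f) with d = 15.8644 mm and f = 51.52 mm.
d/2f = 0.15396; arctan(0.15396) ≈ 8.7527°, so α ≈ 17.5055°.

17.51°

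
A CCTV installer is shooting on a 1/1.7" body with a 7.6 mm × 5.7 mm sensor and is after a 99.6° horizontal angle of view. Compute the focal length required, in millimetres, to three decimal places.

3.211 mm

From α = 2·arctan(w/2f) we get f = w / (2·tan(α/2)).
With w = 7.6 mm and α/2 = 49.8°, tan(α/2) ≈ 1.18334, so f ≈ 7.6 / 2.36668 ≈ 3.2112 mm.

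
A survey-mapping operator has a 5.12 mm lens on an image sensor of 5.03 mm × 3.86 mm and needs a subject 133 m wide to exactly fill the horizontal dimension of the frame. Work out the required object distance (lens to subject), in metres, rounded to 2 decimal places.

W: 133 m = 133000 mm.
Magnification m = w/W = dᵢ/dₒ; combined with 1/f = 1/dₒ + 1/dᵢ this gives dₒ = f·(1 + W/w).
dₒ = 5.12 mm × (1 + 133000/5.03) = 5.12 × 26442.3519 ≈ 135384.842 mm = 135.385 m.

135.38 m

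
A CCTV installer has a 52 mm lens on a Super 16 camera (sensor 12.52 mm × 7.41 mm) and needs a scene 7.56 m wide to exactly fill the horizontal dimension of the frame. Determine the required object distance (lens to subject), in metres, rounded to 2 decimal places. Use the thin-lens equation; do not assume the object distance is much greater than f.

31.45 m

W: 7.56 m = 7560 mm.
Magnification m = w/W = dᵢ/dₒ; combined with 1/f = 1/dₒ + 1/dᵢ this gives dₒ = f·(1 + W/w).
dₒ = 52 mm × (1 + 7560/12.52) = 52 × 604.8339 ≈ 31451.361 mm = 31.4514 m.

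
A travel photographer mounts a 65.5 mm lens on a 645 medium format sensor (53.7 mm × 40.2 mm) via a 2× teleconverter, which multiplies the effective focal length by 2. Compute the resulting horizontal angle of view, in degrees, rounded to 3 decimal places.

23.166°

Effective focal length f = 65.5 × 2 = 131 mm.
α = 2·arctan(53.7 / (2 × 131)) = 2·arctan(0.20496) ≈ 23.1661°.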